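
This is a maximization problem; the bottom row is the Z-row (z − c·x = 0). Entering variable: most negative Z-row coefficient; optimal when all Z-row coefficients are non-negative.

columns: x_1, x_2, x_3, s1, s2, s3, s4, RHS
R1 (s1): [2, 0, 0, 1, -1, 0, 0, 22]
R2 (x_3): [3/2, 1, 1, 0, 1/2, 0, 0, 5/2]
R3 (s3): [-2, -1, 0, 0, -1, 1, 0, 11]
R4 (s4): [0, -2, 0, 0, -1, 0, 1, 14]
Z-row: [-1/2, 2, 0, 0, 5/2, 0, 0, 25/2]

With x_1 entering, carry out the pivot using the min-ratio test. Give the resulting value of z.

Ratio test on column x_1 — row 1: 22/2 = 11; row 2: (5/2)/(3/2) = 5/3; row 3: entry -2 ≤ 0; row 4: entry 0 ≤ 0. Minimum is 5/3 at row 2 (x_3 leaves); pivot element 3/2.
Pivot on row 2; the Z-row RHS becomes 25/2 − (-1/2)·(5/3) = 40/3.

40/3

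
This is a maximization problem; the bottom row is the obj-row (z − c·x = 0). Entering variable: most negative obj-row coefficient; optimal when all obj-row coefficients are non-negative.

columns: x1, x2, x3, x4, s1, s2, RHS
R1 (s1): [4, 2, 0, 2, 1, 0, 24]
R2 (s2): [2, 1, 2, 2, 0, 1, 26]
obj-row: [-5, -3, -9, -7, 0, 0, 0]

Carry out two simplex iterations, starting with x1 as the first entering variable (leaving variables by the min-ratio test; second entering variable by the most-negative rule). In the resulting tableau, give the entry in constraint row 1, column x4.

1/2

Ratio test on column x1 — row 1: 24/4 = 6; row 2: 26/2 = 13. Minimum is 6 at row 1 (s1 leaves); pivot element 4.
Divide row 1 by 4; eliminate column x1 from the other rows.
Second iteration: most negative obj-row entry is -9 in column x3, so x3 enters.
Ratio test on column x3 — row 1: entry 0 ≤ 0; row 2: 14/2 = 7. Minimum is 7 at row 2 (s2 leaves); pivot element 2.
Divide row 2 by 2; eliminate column x3 from the other rows.
After both pivots, the entry at constraint row 1, column x4 is 1/2.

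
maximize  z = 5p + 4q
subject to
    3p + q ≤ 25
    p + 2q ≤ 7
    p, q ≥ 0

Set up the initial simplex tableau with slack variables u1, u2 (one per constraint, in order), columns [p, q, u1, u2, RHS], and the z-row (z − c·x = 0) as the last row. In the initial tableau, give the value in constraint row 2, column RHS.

7

The RHS of constraint 2 is b_2 = 7.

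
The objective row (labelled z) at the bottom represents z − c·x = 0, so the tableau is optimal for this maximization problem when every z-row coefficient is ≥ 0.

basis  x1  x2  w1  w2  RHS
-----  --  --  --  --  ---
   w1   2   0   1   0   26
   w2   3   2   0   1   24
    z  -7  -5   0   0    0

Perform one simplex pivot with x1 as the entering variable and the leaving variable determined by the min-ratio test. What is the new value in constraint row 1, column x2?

Ratio test on column x1 — row 1: 26/2 = 13; row 2: 24/3 = 8. Minimum is 8 at row 2 (w2 leaves); pivot element 3.
Divide row 2 by 3; eliminate column x1 from the other rows.
Row 1 update in column x2: 0 − 2·(2/3) = -4/3.

-4/3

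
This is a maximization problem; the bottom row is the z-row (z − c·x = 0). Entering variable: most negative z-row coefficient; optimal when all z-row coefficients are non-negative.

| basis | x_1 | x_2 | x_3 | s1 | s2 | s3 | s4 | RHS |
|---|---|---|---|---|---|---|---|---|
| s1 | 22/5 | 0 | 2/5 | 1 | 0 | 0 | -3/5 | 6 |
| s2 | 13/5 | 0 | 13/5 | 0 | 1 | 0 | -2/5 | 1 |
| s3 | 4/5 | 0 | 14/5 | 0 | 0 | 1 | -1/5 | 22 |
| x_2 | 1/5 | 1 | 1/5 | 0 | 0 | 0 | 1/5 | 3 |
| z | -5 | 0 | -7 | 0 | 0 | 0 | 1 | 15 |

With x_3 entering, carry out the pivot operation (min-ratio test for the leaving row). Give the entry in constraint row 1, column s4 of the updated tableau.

-7/13

Ratio test on column x_3 — row 1: 6/(2/5) = 15; row 2: 1/(13/5) = 5/13; row 3: 22/(14/5) = 55/7; row 4: 3/(1/5) = 15. Minimum is 5/13 at row 2 (s2 leaves); pivot element 13/5.
Divide row 2 by 13/5; eliminate column x_3 from the other rows.
Row 1 update in column s4: -3/5 − (2/5)·(-2/13) = -7/13.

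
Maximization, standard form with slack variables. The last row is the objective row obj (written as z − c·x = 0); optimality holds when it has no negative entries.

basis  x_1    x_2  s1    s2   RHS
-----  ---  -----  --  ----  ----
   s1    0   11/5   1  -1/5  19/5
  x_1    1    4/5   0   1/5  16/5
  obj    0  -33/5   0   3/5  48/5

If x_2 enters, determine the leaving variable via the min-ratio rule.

Column x_2 entries and ratios — s1: (19/5)/(11/5) = 19/11; x_1: (16/5)/(4/5) = 4.
Smallest ratio is 19/11 in the row of s1, so s1 leaves.

s1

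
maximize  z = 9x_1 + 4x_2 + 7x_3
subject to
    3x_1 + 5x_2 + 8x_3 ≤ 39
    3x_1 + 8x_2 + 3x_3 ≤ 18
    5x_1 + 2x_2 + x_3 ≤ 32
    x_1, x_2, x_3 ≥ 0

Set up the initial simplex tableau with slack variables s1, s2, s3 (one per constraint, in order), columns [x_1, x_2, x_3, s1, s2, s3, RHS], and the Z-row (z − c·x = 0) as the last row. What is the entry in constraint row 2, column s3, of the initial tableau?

Slack s3 belongs to constraint 3; its column is the unit vector e_3, so the entry in row 2 is 0.

0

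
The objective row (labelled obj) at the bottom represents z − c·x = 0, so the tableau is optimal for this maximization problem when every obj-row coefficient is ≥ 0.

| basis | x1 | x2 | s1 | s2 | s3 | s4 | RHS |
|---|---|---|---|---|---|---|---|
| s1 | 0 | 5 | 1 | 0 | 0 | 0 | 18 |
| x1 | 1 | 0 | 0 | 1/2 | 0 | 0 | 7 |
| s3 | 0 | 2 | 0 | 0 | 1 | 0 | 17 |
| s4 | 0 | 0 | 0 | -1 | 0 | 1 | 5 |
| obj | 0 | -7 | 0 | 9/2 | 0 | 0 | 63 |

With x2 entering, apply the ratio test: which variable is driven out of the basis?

s1

Column x2 entries and ratios — s1: 18/5 = 18/5; x1: 0 ≤ 0, skip; s3: 17/2 = 17/2; s4: 0 ≤ 0, skip.
Smallest ratio is 18/5 in the row of s1, so s1 leaves.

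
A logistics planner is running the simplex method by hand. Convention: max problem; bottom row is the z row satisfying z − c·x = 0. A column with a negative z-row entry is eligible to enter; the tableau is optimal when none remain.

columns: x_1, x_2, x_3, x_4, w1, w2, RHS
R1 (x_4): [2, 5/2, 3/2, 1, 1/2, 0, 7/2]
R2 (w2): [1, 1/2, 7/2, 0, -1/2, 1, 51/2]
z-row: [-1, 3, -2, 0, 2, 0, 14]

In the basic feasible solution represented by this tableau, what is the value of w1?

w1 is not in the basis, so in the current basic feasible solution w1 = 0.

0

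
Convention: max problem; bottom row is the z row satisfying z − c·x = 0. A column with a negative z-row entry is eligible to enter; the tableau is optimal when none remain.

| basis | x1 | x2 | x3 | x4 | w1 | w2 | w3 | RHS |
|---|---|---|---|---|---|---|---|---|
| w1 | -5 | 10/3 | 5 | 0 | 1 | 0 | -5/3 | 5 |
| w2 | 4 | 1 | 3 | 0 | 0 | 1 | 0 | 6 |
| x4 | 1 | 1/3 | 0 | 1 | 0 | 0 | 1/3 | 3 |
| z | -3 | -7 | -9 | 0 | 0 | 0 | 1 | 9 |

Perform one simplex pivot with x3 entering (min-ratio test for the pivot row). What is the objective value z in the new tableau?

Ratio test on column x3 — row 1: 5/5 = 1; row 2: 6/3 = 2; row 3: entry 0 ≤ 0. Minimum is 1 at row 1 (w1 leaves); pivot element 5.
Pivot on row 1; the z-row RHS becomes 9 − (-9)·1 = 18.

18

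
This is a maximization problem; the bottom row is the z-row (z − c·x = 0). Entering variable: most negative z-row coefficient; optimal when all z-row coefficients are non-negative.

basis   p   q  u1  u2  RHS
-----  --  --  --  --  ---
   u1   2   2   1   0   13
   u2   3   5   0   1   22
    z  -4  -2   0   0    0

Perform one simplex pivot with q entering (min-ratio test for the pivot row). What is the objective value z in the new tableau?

Ratio test on column q — row 1: 13/2 = 13/2; row 2: 22/5 = 22/5. Minimum is 22/5 at row 2 (u2 leaves); pivot element 5.
Pivot on row 2; the z-row RHS becomes 0 − (-2)·(22/5) = 44/5.

44/5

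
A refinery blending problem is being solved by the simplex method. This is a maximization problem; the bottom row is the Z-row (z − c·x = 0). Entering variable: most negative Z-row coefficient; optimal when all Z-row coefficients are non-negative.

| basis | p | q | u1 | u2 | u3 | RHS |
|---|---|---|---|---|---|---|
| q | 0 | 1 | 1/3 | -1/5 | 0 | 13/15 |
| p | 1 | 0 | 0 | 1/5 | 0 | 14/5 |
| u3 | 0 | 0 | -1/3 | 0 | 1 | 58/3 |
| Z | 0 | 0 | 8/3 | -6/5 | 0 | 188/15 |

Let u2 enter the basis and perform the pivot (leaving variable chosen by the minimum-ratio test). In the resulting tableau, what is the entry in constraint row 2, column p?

5

Ratio test on column u2 — row 1: entry -1/5 ≤ 0; row 2: (14/5)/(1/5) = 14; row 3: entry 0 ≤ 0. Minimum is 14 at row 2 (p leaves); pivot element 1/5.
Divide row 2 by 1/5; eliminate column u2 from the other rows.
In the new row 2, the p entry is the old entry divided by the pivot: 1/(1/5) = 5.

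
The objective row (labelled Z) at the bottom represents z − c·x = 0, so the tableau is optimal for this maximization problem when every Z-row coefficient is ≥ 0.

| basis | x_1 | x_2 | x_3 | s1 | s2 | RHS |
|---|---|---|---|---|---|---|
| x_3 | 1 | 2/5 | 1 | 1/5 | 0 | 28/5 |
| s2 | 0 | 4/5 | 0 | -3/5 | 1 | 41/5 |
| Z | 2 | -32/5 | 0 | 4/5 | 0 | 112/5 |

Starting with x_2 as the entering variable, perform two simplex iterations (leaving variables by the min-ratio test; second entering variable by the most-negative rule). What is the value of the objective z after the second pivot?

Ratio test on column x_2 — row 1: (28/5)/(2/5) = 14; row 2: (41/5)/(4/5) = 41/4. Minimum is 41/4 at row 2 (s2 leaves); pivot element 4/5.
Pivot on row 2; the Z-row RHS becomes 112/5 − (-32/5)·(41/4) = 88.
Next entering variable (most negative Z-row entry -4): s1.
Ratio test on column s1 — row 1: (3/2)/(1/2) = 3; row 2: entry -3/4 ≤ 0. Minimum is 3 at row 1 (x_3 leaves); pivot element 1/2.
After the second pivot the Z-row RHS is 88 − (-4)·3 = 100.

100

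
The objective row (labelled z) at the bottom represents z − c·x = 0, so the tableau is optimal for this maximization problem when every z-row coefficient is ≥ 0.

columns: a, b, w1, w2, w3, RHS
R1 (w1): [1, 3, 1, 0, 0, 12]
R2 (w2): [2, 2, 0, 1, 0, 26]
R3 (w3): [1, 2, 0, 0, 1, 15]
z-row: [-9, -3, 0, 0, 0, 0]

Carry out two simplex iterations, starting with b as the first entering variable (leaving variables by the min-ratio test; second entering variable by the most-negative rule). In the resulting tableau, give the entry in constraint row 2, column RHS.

Ratio test on column b — row 1: 12/3 = 4; row 2: 26/2 = 13; row 3: 15/2 = 15/2. Minimum is 4 at row 1 (w1 leaves); pivot element 3.
Divide row 1 by 3; eliminate column b from the other rows.
Second iteration: most negative z-row entry is -8 in column a, so a enters.
Ratio test on column a — row 1: 4/(1/3) = 12; row 2: 18/(4/3) = 27/2; row 3: 7/(1/3) = 21. Minimum is 12 at row 1 (b leaves); pivot element 1/3.
Divide row 1 by 1/3; eliminate column a from the other rows.
After both pivots, the entry at constraint row 2, column RHS is 2.

2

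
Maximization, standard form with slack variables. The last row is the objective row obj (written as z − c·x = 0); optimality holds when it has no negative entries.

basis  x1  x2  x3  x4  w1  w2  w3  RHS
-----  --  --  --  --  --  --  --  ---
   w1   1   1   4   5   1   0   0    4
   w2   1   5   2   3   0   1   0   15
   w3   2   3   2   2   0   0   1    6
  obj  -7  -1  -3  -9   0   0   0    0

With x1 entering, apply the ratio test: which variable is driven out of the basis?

Column x1 entries and ratios — w1: 4/1 = 4; w2: 15/1 = 15; w3: 6/2 = 3.
Smallest ratio is 3 in the row of w3, so w3 leaves.

w3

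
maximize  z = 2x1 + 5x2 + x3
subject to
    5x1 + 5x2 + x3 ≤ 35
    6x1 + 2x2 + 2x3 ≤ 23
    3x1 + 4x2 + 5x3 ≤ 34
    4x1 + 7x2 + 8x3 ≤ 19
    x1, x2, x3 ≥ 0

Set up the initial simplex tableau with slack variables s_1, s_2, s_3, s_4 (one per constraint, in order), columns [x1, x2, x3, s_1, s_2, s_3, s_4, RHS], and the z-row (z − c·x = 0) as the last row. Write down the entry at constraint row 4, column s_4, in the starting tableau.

1

Slack s_4 belongs to constraint 4; its column is the unit vector e_4, so the entry in row 4 is 1.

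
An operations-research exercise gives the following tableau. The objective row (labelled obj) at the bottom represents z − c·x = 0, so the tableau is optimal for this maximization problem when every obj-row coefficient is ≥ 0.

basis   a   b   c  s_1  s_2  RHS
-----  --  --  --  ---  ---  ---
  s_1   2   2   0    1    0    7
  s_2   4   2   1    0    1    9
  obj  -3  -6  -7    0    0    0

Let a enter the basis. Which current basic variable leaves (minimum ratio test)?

Column a entries and ratios — s_1: 7/2 = 7/2; s_2: 9/4 = 9/4.
Smallest ratio is 9/4 in the row of s_2, so s_2 leaves.

s_2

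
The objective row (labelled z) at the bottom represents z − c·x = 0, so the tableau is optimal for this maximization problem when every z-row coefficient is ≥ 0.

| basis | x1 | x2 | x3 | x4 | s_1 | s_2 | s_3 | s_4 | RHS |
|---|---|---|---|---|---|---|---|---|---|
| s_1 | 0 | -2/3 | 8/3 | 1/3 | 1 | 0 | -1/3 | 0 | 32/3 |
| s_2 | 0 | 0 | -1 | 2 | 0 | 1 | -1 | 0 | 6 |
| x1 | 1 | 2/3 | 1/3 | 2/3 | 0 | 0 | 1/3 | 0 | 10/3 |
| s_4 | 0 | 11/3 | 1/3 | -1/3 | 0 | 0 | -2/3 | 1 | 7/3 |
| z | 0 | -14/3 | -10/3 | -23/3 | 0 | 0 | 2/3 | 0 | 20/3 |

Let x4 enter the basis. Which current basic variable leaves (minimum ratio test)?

s_2

Column x4 entries and ratios — s_1: (32/3)/(1/3) = 32; s_2: 6/2 = 3; x1: (10/3)/(2/3) = 5; s_4: -1/3 ≤ 0, skip.
Smallest ratio is 3 in the row of s_2, so s_2 leaves.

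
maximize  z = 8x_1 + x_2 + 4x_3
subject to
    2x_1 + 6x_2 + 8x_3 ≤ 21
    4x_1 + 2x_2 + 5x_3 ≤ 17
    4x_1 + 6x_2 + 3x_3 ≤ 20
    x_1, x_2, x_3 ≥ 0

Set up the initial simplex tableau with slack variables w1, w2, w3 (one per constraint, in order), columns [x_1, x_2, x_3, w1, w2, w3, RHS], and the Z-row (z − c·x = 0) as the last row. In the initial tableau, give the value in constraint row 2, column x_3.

Constraint 2 has coefficient 5 on x_3.

5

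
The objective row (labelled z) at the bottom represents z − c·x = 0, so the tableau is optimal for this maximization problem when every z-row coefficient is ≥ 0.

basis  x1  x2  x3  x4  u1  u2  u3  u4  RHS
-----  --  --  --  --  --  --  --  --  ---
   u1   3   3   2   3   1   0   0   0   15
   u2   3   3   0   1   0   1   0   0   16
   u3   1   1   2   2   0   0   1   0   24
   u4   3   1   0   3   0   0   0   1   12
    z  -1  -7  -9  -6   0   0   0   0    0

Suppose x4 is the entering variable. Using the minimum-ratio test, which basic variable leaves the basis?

u4

Column x4 entries and ratios — u1: 15/3 = 5; u2: 16/1 = 16; u3: 24/2 = 12; u4: 12/3 = 4.
Smallest ratio is 4 in the row of u4, so u4 leaves.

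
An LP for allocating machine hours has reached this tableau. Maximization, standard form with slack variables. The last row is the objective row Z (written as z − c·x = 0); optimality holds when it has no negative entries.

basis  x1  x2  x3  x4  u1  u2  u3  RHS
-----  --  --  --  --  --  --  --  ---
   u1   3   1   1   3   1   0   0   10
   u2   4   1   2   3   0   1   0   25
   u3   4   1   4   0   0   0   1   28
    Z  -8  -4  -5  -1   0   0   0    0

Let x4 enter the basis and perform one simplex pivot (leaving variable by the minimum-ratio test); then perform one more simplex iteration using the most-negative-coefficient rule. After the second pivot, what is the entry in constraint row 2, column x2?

-1/3

Ratio test on column x4 — row 1: 10/3 = 10/3; row 2: 25/3 = 25/3; row 3: entry 0 ≤ 0. Minimum is 10/3 at row 1 (u1 leaves); pivot element 3.
Divide row 1 by 3; eliminate column x4 from the other rows.
Second iteration: most negative Z-row entry is -7 in column x1, so x1 enters.
Ratio test on column x1 — row 1: (10/3)/1 = 10/3; row 2: 15/1 = 15; row 3: 28/4 = 7. Minimum is 10/3 at row 1 (x4 leaves); pivot element 1.
Divide row 1 by 1; eliminate column x1 from the other rows.
After both pivots, the entry at constraint row 2, column x2 is -1/3.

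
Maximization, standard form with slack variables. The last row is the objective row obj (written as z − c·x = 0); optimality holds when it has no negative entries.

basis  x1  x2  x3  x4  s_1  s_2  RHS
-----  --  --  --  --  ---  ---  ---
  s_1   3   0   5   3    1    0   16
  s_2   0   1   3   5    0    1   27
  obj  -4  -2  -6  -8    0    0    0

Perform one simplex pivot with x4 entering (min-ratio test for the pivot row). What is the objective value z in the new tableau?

Ratio test on column x4 — row 1: 16/3 = 16/3; row 2: 27/5 = 27/5. Minimum is 16/3 at row 1 (s_1 leaves); pivot element 3.
Pivot on row 1; the obj-row RHS becomes 0 − (-8)·(16/3) = 128/3.

128/3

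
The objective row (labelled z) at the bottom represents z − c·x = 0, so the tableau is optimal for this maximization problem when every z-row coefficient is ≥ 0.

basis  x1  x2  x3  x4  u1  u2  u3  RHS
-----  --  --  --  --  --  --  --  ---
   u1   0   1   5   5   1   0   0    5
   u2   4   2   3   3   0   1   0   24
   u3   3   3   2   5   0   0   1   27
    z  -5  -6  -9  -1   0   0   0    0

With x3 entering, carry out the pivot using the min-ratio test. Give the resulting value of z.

9

Ratio test on column x3 — row 1: 5/5 = 1; row 2: 24/3 = 8; row 3: 27/2 = 27/2. Minimum is 1 at row 1 (u1 leaves); pivot element 5.
Pivot on row 1; the z-row RHS becomes 0 − (-9)·1 = 9.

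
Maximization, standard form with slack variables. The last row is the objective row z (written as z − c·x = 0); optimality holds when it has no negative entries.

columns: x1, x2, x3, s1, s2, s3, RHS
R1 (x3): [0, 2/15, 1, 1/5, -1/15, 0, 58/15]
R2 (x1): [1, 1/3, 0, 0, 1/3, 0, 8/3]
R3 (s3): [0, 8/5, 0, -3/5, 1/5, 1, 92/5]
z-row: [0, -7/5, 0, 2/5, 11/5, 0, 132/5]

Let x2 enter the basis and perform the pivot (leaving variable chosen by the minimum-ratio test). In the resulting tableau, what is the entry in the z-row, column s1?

Ratio test on column x2 — row 1: (58/15)/(2/15) = 29; row 2: (8/3)/(1/3) = 8; row 3: (92/5)/(8/5) = 23/2. Minimum is 8 at row 2 (x1 leaves); pivot element 1/3.
Divide row 2 by 1/3; eliminate column x2 from the other rows.
z-row update in column s1: 2/5 − (-7/5)·0 = 2/5.

2/5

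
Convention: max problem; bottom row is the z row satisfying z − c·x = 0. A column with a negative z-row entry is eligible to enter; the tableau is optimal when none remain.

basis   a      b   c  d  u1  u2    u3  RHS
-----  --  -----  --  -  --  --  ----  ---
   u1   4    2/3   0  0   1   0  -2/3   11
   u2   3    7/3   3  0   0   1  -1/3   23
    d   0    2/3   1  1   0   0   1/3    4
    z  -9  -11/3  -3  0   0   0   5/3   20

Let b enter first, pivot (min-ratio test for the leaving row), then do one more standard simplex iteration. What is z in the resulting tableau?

Ratio test on column b — row 1: 11/(2/3) = 33/2; row 2: 23/(7/3) = 69/7; row 3: 4/(2/3) = 6. Minimum is 6 at row 3 (d leaves); pivot element 2/3.
Pivot on row 3; the z-row RHS becomes 20 − (-11/3)·6 = 42.
Next entering variable (most negative z-row entry -9): a.
Ratio test on column a — row 1: 7/4 = 7/4; row 2: 9/3 = 3; row 3: entry 0 ≤ 0. Minimum is 7/4 at row 1 (u1 leaves); pivot element 4.
After the second pivot the z-row RHS is 42 − (-9)·(7/4) = 231/4.

231/4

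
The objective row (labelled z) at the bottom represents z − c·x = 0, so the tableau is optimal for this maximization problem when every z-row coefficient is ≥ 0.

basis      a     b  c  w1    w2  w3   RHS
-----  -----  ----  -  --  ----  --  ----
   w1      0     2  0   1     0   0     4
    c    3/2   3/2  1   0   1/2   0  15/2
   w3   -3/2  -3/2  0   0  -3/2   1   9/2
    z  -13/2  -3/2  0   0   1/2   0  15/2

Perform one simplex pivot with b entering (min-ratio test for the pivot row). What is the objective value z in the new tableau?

Ratio test on column b — row 1: 4/2 = 2; row 2: (15/2)/(3/2) = 5; row 3: entry -3/2 ≤ 0. Minimum is 2 at row 1 (w1 leaves); pivot element 2.
Pivot on row 1; the z-row RHS becomes 15/2 − (-3/2)·2 = 21/2.

21/2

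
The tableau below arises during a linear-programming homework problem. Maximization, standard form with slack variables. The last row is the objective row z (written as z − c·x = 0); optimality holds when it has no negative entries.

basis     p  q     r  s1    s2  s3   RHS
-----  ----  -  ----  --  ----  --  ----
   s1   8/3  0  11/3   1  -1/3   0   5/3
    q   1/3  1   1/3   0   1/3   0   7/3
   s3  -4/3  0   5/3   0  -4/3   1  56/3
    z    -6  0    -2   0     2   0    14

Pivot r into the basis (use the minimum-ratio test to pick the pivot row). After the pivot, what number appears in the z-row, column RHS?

Ratio test on column r — row 1: (5/3)/(11/3) = 5/11; row 2: (7/3)/(1/3) = 7; row 3: (56/3)/(5/3) = 56/5. Minimum is 5/11 at row 1 (s1 leaves); pivot element 11/3.
Divide row 1 by 11/3; eliminate column r from the other rows.
z-row update in column RHS: 14 − (-2)·(5/11) = 164/11.

164/11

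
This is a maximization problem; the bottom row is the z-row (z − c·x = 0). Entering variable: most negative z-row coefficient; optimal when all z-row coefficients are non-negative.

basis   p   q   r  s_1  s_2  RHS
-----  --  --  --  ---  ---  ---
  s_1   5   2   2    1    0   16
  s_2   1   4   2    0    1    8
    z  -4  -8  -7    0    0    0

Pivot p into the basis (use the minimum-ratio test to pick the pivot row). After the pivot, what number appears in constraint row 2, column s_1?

Ratio test on column p — row 1: 16/5 = 16/5; row 2: 8/1 = 8. Minimum is 16/5 at row 1 (s_1 leaves); pivot element 5.
Divide row 1 by 5; eliminate column p from the other rows.
Row 2 update in column s_1: 0 − 1·(1/5) = -1/5.

-1/5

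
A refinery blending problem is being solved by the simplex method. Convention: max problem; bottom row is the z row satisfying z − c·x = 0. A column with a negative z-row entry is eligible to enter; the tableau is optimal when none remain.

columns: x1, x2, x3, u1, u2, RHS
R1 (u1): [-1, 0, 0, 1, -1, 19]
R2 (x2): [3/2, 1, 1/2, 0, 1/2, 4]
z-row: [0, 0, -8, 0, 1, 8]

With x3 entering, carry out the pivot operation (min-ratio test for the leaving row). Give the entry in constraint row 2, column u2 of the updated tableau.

1

Ratio test on column x3 — row 1: entry 0 ≤ 0; row 2: 4/(1/2) = 8. Minimum is 8 at row 2 (x2 leaves); pivot element 1/2.
Divide row 2 by 1/2; eliminate column x3 from the other rows.
In the new row 2, the u2 entry is the old entry divided by the pivot: (1/2)/(1/2) = 1.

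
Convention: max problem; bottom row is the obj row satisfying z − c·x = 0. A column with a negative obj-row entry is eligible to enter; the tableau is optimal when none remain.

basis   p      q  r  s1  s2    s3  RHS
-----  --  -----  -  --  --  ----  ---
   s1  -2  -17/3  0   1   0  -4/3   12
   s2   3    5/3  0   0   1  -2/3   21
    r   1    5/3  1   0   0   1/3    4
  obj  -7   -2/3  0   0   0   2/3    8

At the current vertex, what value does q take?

0

q is not in the basis, so in the current basic feasible solution q = 0.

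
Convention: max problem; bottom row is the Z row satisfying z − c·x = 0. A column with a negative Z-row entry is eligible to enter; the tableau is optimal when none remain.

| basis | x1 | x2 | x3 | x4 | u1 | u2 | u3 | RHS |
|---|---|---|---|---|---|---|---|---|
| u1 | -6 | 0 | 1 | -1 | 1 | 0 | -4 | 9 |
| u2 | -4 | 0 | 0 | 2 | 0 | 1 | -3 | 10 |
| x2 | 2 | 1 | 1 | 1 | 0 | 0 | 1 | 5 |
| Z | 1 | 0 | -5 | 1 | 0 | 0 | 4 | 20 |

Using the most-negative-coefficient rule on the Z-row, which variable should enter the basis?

x3

Negative Z-row entries: x3: -5.
The most negative is -5 in column x3, so x3 enters.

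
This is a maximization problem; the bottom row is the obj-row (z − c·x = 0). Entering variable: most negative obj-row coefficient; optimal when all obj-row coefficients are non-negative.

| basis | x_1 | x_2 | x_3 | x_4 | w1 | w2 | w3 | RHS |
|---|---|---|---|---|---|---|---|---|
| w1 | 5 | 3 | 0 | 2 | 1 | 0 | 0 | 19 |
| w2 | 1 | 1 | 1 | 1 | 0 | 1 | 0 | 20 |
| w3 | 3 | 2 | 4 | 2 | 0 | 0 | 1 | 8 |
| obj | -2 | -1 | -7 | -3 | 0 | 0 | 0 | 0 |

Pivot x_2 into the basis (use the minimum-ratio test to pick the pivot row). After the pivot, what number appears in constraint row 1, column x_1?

Ratio test on column x_2 — row 1: 19/3 = 19/3; row 2: 20/1 = 20; row 3: 8/2 = 4. Minimum is 4 at row 3 (w3 leaves); pivot element 2.
Divide row 3 by 2; eliminate column x_2 from the other rows.
Row 1 update in column x_1: 5 − 3·(3/2) = 1/2.

1/2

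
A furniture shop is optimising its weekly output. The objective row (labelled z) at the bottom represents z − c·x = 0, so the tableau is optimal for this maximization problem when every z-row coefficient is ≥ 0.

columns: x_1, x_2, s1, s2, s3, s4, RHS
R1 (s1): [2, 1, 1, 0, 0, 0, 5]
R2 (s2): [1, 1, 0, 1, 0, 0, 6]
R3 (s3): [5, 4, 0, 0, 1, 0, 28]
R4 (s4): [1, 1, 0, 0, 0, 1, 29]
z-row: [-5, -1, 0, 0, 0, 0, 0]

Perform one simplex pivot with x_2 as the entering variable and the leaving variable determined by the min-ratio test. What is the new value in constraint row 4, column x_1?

Ratio test on column x_2 — row 1: 5/1 = 5; row 2: 6/1 = 6; row 3: 28/4 = 7; row 4: 29/1 = 29. Minimum is 5 at row 1 (s1 leaves); pivot element 1.
Divide row 1 by 1; eliminate column x_2 from the other rows.
Row 4 update in column x_1: 1 − 1·2 = -1.

-1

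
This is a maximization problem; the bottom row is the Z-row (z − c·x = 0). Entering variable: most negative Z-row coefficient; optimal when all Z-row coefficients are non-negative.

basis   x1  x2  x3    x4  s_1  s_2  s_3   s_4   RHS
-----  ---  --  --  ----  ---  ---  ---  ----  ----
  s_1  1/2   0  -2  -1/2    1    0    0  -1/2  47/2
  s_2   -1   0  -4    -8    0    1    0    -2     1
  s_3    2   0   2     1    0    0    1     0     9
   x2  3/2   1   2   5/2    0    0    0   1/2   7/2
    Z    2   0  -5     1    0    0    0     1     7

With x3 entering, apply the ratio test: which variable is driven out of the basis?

Column x3 entries and ratios — s_1: -2 ≤ 0, skip; s_2: -4 ≤ 0, skip; s_3: 9/2 = 9/2; x2: (7/2)/2 = 7/4.
Smallest ratio is 7/4 in the row of x2, so x2 leaves.

x2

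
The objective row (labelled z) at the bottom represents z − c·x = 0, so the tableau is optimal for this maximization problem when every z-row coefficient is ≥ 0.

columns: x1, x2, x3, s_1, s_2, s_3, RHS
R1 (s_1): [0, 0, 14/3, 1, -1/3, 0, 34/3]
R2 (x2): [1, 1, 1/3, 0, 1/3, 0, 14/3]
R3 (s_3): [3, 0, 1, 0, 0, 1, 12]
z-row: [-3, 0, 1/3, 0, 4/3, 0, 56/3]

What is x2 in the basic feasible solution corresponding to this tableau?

14/3

x2 is basic (row 2); its value is the RHS of that row, 14/3.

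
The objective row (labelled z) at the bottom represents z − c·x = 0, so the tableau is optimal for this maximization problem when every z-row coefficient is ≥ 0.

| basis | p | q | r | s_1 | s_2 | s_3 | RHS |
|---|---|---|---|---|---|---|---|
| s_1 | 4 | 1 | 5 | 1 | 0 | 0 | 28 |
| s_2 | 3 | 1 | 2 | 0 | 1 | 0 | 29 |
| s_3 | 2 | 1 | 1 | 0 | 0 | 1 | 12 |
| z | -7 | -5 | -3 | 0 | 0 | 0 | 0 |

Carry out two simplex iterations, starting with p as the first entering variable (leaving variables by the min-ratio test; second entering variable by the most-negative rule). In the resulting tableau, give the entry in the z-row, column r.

Ratio test on column p — row 1: 28/4 = 7; row 2: 29/3 = 29/3; row 3: 12/2 = 6. Minimum is 6 at row 3 (s_3 leaves); pivot element 2.
Divide row 3 by 2; eliminate column p from the other rows.
Second iteration: most negative z-row entry is -3/2 in column q, so q enters.
Ratio test on column q — row 1: entry -1 ≤ 0; row 2: entry -1/2 ≤ 0; row 3: 6/(1/2) = 12. Minimum is 12 at row 3 (p leaves); pivot element 1/2.
Divide row 3 by 1/2; eliminate column q from the other rows.
After both pivots, the entry at the z-row, column r is 2.

2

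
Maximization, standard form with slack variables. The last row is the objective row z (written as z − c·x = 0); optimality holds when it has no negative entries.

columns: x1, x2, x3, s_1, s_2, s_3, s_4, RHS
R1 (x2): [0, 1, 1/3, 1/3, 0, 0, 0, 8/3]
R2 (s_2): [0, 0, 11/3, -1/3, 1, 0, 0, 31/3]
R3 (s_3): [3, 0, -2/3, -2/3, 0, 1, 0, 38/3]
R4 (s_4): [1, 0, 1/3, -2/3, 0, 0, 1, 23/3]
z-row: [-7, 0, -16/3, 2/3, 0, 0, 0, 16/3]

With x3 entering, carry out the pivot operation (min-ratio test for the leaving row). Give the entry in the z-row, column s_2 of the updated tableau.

16/11

Ratio test on column x3 — row 1: (8/3)/(1/3) = 8; row 2: (31/3)/(11/3) = 31/11; row 3: entry -2/3 ≤ 0; row 4: (23/3)/(1/3) = 23. Minimum is 31/11 at row 2 (s_2 leaves); pivot element 11/3.
Divide row 2 by 11/3; eliminate column x3 from the other rows.
z-row update in column s_2: 0 − (-16/3)·(3/11) = 16/11.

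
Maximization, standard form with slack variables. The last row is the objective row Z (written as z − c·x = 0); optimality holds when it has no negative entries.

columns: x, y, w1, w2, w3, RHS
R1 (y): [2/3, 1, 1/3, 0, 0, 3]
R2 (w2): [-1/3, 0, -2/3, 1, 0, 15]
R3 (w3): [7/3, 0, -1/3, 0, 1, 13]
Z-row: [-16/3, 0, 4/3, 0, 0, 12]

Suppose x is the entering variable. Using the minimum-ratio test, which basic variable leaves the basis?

Column x entries and ratios — y: 3/(2/3) = 9/2; w2: -1/3 ≤ 0, skip; w3: 13/(7/3) = 39/7.
Smallest ratio is 9/2 in the row of y, so y leaves.

y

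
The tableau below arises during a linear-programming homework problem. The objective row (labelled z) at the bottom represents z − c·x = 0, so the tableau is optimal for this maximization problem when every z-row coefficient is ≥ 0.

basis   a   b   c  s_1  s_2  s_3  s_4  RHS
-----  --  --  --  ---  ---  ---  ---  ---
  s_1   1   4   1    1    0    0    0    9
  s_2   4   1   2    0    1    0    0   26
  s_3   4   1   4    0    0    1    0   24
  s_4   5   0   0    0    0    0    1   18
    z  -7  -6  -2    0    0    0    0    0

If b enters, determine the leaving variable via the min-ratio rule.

s_1

Column b entries and ratios — s_1: 9/4 = 9/4; s_2: 26/1 = 26; s_3: 24/1 = 24; s_4: 0 ≤ 0, skip.
Smallest ratio is 9/4 in the row of s_1, so s_1 leaves.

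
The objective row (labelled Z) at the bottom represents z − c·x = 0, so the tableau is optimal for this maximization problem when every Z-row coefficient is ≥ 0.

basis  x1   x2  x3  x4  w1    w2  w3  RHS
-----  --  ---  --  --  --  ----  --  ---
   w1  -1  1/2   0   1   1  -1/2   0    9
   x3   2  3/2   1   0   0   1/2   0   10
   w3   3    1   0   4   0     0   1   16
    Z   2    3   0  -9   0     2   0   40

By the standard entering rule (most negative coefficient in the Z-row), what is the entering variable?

x4

Negative Z-row entries: x4: -9.
The most negative is -9 in column x4, so x4 enters.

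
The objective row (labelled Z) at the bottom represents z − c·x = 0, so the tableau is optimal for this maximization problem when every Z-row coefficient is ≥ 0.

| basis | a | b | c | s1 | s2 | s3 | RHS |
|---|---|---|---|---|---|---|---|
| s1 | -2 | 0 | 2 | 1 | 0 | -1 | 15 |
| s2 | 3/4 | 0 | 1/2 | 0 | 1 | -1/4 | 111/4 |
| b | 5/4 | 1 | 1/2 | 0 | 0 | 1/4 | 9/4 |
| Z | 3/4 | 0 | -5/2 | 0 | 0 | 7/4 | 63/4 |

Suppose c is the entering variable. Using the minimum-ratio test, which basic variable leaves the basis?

b

Column c entries and ratios — s1: 15/2 = 15/2; s2: (111/4)/(1/2) = 111/2; b: (9/4)/(1/2) = 9/2.
Smallest ratio is 9/2 in the row of b, so b leaves.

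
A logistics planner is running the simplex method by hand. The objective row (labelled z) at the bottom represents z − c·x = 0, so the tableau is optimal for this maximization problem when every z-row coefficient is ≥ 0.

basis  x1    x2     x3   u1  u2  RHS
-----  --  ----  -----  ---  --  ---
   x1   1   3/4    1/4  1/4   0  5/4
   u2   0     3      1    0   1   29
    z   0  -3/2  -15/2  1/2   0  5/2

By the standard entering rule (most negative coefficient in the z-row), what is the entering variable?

Negative z-row entries: x2: -3/2, x3: -15/2.
The most negative is -15/2 in column x3, so x3 enters.

x3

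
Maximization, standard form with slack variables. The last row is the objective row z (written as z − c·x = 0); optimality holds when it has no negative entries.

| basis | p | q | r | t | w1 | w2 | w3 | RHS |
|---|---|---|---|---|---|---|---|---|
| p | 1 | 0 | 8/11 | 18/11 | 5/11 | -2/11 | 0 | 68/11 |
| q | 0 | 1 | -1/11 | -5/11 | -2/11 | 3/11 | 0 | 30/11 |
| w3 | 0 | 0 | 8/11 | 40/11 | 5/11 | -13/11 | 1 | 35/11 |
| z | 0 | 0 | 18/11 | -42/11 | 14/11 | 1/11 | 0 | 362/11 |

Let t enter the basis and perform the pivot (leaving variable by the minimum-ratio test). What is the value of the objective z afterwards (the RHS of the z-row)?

145/4

Ratio test on column t — row 1: (68/11)/(18/11) = 34/9; row 2: entry -5/11 ≤ 0; row 3: (35/11)/(40/11) = 7/8. Minimum is 7/8 at row 3 (w3 leaves); pivot element 40/11.
Pivot on row 3; the z-row RHS becomes 362/11 − (-42/11)·(7/8) = 145/4.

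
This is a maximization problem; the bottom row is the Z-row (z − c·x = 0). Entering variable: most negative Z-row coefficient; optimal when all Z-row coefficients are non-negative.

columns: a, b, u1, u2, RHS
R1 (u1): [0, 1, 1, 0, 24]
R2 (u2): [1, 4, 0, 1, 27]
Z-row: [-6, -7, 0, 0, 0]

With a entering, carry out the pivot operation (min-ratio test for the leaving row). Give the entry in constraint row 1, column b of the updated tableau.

1

Ratio test on column a — row 1: entry 0 ≤ 0; row 2: 27/1 = 27. Minimum is 27 at row 2 (u2 leaves); pivot element 1.
Divide row 2 by 1; eliminate column a from the other rows.
Row 1 update in column b: 1 − 0·4 = 1.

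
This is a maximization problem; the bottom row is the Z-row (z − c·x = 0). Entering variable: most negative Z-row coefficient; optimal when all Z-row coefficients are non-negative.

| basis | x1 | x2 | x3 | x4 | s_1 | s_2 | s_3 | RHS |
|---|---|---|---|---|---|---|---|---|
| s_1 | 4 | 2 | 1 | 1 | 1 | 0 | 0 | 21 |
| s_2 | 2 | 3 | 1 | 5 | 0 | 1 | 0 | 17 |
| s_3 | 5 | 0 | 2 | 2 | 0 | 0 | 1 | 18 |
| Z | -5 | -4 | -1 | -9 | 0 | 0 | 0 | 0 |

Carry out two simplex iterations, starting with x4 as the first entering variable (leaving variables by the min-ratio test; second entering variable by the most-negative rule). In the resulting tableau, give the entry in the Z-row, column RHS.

103/3

Ratio test on column x4 — row 1: 21/1 = 21; row 2: 17/5 = 17/5; row 3: 18/2 = 9. Minimum is 17/5 at row 2 (s_2 leaves); pivot element 5.
Divide row 2 by 5; eliminate column x4 from the other rows.
Second iteration: most negative Z-row entry is -7/5 in column x1, so x1 enters.
Ratio test on column x1 — row 1: (88/5)/(18/5) = 44/9; row 2: (17/5)/(2/5) = 17/2; row 3: (56/5)/(21/5) = 8/3. Minimum is 8/3 at row 3 (s_3 leaves); pivot element 21/5.
Divide row 3 by 21/5; eliminate column x1 from the other rows.
After both pivots, the entry at the Z-row, column RHS is 103/3.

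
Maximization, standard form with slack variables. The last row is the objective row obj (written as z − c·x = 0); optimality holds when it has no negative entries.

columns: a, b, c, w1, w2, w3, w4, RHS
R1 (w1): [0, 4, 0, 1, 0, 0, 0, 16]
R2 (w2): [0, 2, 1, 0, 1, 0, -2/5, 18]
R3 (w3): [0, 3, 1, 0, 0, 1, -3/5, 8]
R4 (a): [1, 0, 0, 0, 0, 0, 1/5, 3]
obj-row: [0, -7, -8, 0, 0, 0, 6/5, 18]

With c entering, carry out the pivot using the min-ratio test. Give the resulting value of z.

82

Ratio test on column c — row 1: entry 0 ≤ 0; row 2: 18/1 = 18; row 3: 8/1 = 8; row 4: entry 0 ≤ 0. Minimum is 8 at row 3 (w3 leaves); pivot element 1.
Pivot on row 3; the obj-row RHS becomes 18 − (-8)·8 = 82.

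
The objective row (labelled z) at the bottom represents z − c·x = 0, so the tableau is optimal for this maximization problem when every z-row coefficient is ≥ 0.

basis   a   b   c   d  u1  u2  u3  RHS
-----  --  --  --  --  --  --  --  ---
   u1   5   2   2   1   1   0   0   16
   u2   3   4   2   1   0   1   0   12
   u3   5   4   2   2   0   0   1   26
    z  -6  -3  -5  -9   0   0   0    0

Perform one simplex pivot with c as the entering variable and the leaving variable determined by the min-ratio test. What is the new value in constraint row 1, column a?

Ratio test on column c — row 1: 16/2 = 8; row 2: 12/2 = 6; row 3: 26/2 = 13. Minimum is 6 at row 2 (u2 leaves); pivot element 2.
Divide row 2 by 2; eliminate column c from the other rows.
Row 1 update in column a: 5 − 2·(3/2) = 2.

2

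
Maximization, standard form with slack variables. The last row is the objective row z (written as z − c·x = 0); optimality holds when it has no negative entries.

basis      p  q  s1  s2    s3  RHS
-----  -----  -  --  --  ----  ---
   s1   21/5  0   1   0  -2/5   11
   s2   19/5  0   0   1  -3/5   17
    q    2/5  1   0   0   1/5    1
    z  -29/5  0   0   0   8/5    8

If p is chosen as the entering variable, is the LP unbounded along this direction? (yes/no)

Column p has positive entries in row(s) 1, 2, 3, so the ratio test bounds it — not unbounded.

no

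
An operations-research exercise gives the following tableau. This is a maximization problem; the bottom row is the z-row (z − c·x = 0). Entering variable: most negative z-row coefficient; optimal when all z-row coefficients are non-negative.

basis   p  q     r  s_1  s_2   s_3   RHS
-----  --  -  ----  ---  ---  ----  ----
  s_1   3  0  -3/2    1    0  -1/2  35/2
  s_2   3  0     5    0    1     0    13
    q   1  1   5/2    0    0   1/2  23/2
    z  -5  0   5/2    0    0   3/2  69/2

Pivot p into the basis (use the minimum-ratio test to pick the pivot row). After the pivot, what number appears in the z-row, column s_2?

5/3

Ratio test on column p — row 1: (35/2)/3 = 35/6; row 2: 13/3 = 13/3; row 3: (23/2)/1 = 23/2. Minimum is 13/3 at row 2 (s_2 leaves); pivot element 3.
Divide row 2 by 3; eliminate column p from the other rows.
z-row update in column s_2: 0 − (-5)·(1/3) = 5/3.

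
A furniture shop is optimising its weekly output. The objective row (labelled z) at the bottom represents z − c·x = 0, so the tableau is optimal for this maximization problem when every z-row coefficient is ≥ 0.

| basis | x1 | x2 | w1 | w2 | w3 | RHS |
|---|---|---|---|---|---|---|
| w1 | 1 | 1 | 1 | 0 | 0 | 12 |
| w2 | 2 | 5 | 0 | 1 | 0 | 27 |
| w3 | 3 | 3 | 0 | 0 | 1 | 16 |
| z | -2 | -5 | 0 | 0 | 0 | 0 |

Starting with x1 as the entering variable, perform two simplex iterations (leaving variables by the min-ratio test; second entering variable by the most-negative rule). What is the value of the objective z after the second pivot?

Ratio test on column x1 — row 1: 12/1 = 12; row 2: 27/2 = 27/2; row 3: 16/3 = 16/3. Minimum is 16/3 at row 3 (w3 leaves); pivot element 3.
Pivot on row 3; the z-row RHS becomes 0 − (-2)·(16/3) = 32/3.
Next entering variable (most negative z-row entry -3): x2.
Ratio test on column x2 — row 1: entry 0 ≤ 0; row 2: (49/3)/3 = 49/9; row 3: (16/3)/1 = 16/3. Minimum is 16/3 at row 3 (x1 leaves); pivot element 1.
After the second pivot the z-row RHS is 32/3 − (-3)·(16/3) = 80/3.

80/3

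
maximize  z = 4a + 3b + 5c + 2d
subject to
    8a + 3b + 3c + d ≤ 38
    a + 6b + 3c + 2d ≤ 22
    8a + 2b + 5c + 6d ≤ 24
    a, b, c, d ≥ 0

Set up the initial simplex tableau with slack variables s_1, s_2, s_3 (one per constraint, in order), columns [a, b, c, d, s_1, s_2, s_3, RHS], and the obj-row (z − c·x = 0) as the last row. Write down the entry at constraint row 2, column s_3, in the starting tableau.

0

Slack s_3 belongs to constraint 3; its column is the unit vector e_3, so the entry in row 2 is 0.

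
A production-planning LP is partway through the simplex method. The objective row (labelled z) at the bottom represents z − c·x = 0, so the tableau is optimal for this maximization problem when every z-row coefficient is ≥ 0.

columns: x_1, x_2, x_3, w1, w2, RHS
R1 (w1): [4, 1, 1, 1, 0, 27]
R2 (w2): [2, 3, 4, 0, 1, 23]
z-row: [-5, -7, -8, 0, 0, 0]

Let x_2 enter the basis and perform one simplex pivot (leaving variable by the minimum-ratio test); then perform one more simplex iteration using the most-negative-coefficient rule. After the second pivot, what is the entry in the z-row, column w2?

Ratio test on column x_2 — row 1: 27/1 = 27; row 2: 23/3 = 23/3. Minimum is 23/3 at row 2 (w2 leaves); pivot element 3.
Divide row 2 by 3; eliminate column x_2 from the other rows.
Second iteration: most negative z-row entry is -1/3 in column x_1, so x_1 enters.
Ratio test on column x_1 — row 1: (58/3)/(10/3) = 29/5; row 2: (23/3)/(2/3) = 23/2. Minimum is 29/5 at row 1 (w1 leaves); pivot element 10/3.
Divide row 1 by 10/3; eliminate column x_1 from the other rows.
After both pivots, the entry at the z-row, column w2 is 23/10.

23/10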